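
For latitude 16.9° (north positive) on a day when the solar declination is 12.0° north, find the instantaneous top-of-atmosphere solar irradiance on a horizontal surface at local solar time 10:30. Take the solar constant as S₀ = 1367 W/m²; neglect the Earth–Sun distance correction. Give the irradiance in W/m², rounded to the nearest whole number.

Hour angle H = 15° × (10.5 − 12) = -22.50°.
cos θ_z = sin(16.9°) sin(12.0°) + cos(16.9°) cos(12.0°) cos(-22.50°) = 0.0604 + 0.8647 = 0.9251.
Top-of-atmosphere irradiance = S₀ cos θ_z = 1367 × 0.9251 = 1264.61 W/m².

1265 W/m²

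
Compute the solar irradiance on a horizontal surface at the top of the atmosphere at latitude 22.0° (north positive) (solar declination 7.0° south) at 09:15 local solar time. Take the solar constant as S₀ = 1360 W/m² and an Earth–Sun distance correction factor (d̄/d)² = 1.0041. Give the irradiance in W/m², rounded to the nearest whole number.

882 W/m²

Hour angle H = 15° × (9.25 − 12) = -41.25°.
cos θ_z = sin(22.0°) sin(-7.0°) + cos(22.0°) cos(-7.0°) cos(-41.25°) = -0.0457 + 0.6919 = 0.6462.
Top-of-atmosphere irradiance = S₀ (d̄/d)² cos θ_z = 1360 × 1.0041 × 0.6462 = 882.44 W/m².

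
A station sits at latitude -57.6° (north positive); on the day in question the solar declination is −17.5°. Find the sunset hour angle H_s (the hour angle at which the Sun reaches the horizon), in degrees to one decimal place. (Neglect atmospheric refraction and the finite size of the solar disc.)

119.8°

cos H_s = −tan(-57.6°) · tan(-17.5°) = -0.4968, so H_s = arccos(-0.4968) = 119.79°.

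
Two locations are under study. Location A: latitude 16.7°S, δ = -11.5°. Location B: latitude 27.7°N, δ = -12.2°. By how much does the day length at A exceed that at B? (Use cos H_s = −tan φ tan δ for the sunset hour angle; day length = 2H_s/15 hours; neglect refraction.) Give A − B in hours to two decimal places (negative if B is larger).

A: H_s = arccos(−tan -16.7° · tan -11.5°) = 93.50°, so 2H_s/15 = 12.4667 h.
B: H_s = arccos(−tan 27.7° · tan -12.2°) = 83.48°, so 2H_s/15 = 11.1307 h.
A − B = 12.4667 − 11.1307 = 1.3360 h.

+1.34 h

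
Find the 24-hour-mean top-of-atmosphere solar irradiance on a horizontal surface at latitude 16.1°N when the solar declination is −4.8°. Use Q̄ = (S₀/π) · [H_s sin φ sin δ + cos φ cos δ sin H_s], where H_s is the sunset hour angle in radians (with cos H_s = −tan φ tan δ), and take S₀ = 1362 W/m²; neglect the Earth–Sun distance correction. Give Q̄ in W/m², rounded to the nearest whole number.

The sunset hour angle satisfies cos H_s = −tan φ tan δ = 0.0242, giving H_s = 88.61°. In radians, H_s = 1.5465.
H_s sin φ sin δ = 1.5465 × 0.2773 × -0.0837 = -0.0359.
cos φ cos δ sin H_s = 0.9608 × 0.9965 × 0.9997 = 0.9571.
Q̄ = (1362/π) × (-0.0359 + 0.9571) = 433.54 × 0.9212 = 399.38 W/m².

399 W/m²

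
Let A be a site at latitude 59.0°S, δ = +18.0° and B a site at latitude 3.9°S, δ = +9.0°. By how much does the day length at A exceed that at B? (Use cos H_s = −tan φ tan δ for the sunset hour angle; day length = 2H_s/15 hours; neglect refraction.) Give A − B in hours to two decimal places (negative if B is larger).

A: H_s = arccos(−tan -59.0° · tan 18.0°) = 57.26°, so 2H_s/15 = 7.6347 h.
B: H_s = arccos(−tan -3.9° · tan 9.0°) = 89.38°, so 2H_s/15 = 11.9173 h.
A − B = 7.6347 − 11.9173 = -4.2826 h.

-4.28 h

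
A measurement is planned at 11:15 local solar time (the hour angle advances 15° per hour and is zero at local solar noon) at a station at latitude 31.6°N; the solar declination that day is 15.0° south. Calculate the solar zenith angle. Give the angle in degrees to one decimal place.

47.8°

Hour angle H = 15° × (11.25 − 12) = -11.25°.
With φ = 31.6°, δ = -15.0°, H = -11.25°: sin φ sin δ = -0.1356, cos φ cos δ cos H = 0.8069, so cos θ_z = 0.6713.
θ_z = arccos(0.6713) = 47.83°.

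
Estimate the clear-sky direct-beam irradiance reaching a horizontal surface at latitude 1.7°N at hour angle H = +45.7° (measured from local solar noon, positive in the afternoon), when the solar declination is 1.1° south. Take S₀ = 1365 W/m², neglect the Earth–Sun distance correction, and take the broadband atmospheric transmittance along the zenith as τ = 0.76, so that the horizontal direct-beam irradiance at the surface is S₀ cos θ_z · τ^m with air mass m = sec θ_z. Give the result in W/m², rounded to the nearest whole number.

With φ = 1.7°, δ = -1.1°, H = 45.70°: sin φ sin δ = -0.0006, cos φ cos δ cos H = 0.6980, so cos θ_z = 0.6974.
Air mass m = 1/cos θ_z = 1/0.6974 = 1.434; τ^m = 0.76^1.434 = 0.6747.
Surface direct beam = 1365 × 0.6974 × 0.6747 = 642.28 W/m².

642 W/m²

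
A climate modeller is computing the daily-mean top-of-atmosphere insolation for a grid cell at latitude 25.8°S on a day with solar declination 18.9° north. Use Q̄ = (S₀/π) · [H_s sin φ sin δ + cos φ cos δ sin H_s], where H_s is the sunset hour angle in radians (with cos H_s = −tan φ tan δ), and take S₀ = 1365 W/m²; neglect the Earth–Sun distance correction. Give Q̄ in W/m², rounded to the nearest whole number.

The sunset hour angle satisfies cos H_s = −tan φ tan δ = 0.1655, giving H_s = 80.47°. In radians, H_s = 1.4045.
H_s sin φ sin δ = 1.4045 × -0.4352 × 0.3239 = -0.1980.
cos φ cos δ sin H_s = 0.9003 × 0.9461 × 0.9862 = 0.8400.
Q̄ = (1365/π) × (-0.1980 + 0.8400) = 434.49 × 0.6420 = 278.94 W/m².

279 W/m²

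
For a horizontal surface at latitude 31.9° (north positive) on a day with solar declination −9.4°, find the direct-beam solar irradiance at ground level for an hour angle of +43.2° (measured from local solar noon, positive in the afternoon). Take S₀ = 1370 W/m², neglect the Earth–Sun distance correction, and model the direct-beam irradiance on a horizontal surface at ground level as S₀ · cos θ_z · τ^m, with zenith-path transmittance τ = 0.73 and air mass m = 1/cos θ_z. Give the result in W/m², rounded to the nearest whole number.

394 W/m²

With φ = 31.9°, δ = -9.4°, H = 43.20°: sin φ sin δ = -0.0863, cos φ cos δ cos H = 0.6106, so cos θ_z = 0.5243.
Air mass m = 1/cos θ_z = 1/0.5243 = 1.907; τ^m = 0.73^1.907 = 0.5487.
Surface direct beam = 1370 × 0.5243 × 0.5487 = 394.13 W/m².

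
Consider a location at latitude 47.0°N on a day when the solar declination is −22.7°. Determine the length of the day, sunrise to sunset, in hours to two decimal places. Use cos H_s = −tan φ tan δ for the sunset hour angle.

8.45 hours

The sunset hour angle satisfies cos H_s = −tan φ tan δ = 0.4486, giving H_s = 63.35°.
Day length = 2 H_s / 15° h⁻¹ = 126.70° / 15 = 8.447 h.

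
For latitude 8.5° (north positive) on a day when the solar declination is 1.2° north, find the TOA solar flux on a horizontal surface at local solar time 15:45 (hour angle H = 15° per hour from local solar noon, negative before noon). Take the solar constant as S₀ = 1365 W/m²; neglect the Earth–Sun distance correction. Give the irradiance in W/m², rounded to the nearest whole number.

Hour angle H = 15° × (15.75 − 12) = 56.25°.
cos θ_z = sin φ sin δ + cos φ cos δ cos H = (0.1478)(0.0209) + (0.9890)(0.9998)(0.5556) = 0.5525.
Top-of-atmosphere irradiance = S₀ cos θ_z = 1365 × 0.5525 = 754.16 W/m².

754 W/m²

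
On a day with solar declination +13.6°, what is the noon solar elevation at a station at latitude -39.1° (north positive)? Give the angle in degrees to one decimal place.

At local solar noon the hour angle is zero, so the elevation is 90° − |φ − δ| = 90° − |-39.1° − (13.6°)| = 90° − 52.7° = 37.3°.

37.3°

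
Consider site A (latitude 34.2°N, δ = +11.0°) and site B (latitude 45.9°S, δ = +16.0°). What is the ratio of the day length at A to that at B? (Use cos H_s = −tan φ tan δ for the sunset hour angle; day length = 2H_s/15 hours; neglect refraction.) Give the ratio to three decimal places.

1.341

A: H_s = arccos(−tan 34.2° · tan 11.0°) = 97.59°, so 2H_s/15 = 13.0120 h.
B: H_s = arccos(−tan -45.9° · tan 16.0°) = 72.79°, so 2H_s/15 = 9.7053 h.
Ratio A/B = 13.0120 / 9.7053 = 1.3407.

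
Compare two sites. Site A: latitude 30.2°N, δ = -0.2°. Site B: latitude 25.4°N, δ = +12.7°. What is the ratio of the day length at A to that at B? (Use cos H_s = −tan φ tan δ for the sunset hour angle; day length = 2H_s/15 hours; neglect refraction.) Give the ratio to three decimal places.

0.935

A: H_s = arccos(−tan 30.2° · tan -0.2°) = 89.88°, so 2H_s/15 = 11.9840 h.
B: H_s = arccos(−tan 25.4° · tan 12.7°) = 96.14°, so 2H_s/15 = 12.8187 h.
Ratio A/B = 11.9840 / 12.8187 = 0.9349.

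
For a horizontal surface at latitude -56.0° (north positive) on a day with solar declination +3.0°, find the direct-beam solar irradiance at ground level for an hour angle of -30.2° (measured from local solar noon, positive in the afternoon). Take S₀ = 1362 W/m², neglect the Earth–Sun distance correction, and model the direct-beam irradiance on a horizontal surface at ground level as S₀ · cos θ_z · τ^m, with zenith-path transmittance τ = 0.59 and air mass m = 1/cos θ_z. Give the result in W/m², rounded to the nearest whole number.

With φ = -56.0°, δ = 3.0°, H = -30.20°: sin φ sin δ = -0.0434, cos φ cos δ cos H = 0.4826, so cos θ_z = 0.4392.
Air mass m = 1/cos θ_z = 1/0.4392 = 2.277; τ^m = 0.59^2.277 = 0.3008.
Surface direct beam = 1362 × 0.4392 × 0.3008 = 179.94 W/m².

180 W/m²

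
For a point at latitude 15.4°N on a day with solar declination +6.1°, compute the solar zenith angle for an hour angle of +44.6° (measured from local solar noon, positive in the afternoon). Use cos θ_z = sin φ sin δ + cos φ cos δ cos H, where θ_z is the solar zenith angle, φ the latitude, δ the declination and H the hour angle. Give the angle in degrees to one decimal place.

cos θ_z = sin(15.4°) sin(6.1°) + cos(15.4°) cos(6.1°) cos(44.60°) = 0.0282 + 0.6826 = 0.7108.
θ_z = arccos(0.7108) = 44.70°.

44.7°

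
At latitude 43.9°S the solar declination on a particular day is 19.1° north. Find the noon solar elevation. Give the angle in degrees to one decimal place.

At local solar noon the hour angle is zero, so the elevation is 90° − |φ − δ| = 90° − |-43.9° − (19.1°)| = 90° − 63.0° = 27.0°.

27.0°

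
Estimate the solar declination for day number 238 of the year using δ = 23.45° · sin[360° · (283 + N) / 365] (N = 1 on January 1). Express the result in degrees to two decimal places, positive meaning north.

360 × (283 + 238) / 365 = 513.863°; sin(513.863°) = 0.4405.
δ = 23.45 × 0.4405 = 10.330° ≈ +10.33°.

+10.33°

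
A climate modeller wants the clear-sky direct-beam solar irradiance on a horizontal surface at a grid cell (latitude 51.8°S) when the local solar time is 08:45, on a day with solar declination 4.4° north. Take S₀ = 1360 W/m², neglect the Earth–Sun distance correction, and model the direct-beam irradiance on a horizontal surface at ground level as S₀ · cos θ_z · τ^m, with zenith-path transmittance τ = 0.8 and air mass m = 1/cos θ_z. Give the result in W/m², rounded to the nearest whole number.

Hour angle H = 15° × (8.75 − 12) = -48.75°.
cos θ_z = sin(-51.8°) sin(4.4°) + cos(-51.8°) cos(4.4°) cos(-48.75°) = -0.0603 + 0.4065 = 0.3462.
Air mass m = 1/cos θ_z = 1/0.3462 = 2.889; τ^m = 0.8^2.889 = 0.5248.
Surface direct beam = 1360 × 0.3462 × 0.5248 = 247.09 W/m².

247 W/m²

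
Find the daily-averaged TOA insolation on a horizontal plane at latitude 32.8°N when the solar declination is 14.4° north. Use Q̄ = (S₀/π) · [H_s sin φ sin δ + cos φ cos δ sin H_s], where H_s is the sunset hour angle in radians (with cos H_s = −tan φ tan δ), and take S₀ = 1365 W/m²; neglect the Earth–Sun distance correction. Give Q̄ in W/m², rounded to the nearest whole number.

451 W/m²

cos H_s = −tan(32.8°) · tan(14.4°) = -0.1655, so H_s = arccos(-0.1655) = 99.53°. In radians, H_s = 1.7371.
H_s sin φ sin δ = 1.7371 × 0.5417 × 0.2487 = 0.2340.
cos φ cos δ sin H_s = 0.8406 × 0.9686 × 0.9862 = 0.8030.
Q̄ = (1365/π) × (0.2340 + 0.8030) = 434.49 × 1.0370 = 450.57 W/m².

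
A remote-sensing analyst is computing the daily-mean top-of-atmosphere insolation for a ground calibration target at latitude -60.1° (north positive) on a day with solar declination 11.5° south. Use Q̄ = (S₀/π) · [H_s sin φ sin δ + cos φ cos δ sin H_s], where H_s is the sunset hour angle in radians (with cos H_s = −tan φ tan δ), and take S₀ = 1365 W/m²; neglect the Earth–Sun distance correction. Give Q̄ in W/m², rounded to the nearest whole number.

−tan φ tan δ = −(-1.7391)(-0.2035) = -0.3539; H_s = arccos(-0.3539) = 110.73°. In radians, H_s = 1.9326.
H_s sin φ sin δ = 1.9326 × -0.8669 × -0.1994 = 0.3341.
cos φ cos δ sin H_s = 0.4985 × 0.9799 × 0.9353 = 0.4569.
Q̄ = (1365/π) × (0.3341 + 0.4569) = 434.49 × 0.7910 = 343.68 W/m².

344 W/m²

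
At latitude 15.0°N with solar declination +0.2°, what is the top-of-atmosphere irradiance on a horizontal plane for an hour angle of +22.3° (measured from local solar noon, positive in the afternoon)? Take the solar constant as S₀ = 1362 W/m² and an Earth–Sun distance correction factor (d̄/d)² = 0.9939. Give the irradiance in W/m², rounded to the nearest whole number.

With φ = 15.0°, δ = 0.2°, H = 22.30°: sin φ sin δ = 0.0009, cos φ cos δ cos H = 0.8937, so cos θ_z = 0.8946.
Top-of-atmosphere irradiance = S₀ (d̄/d)² cos θ_z = 1362 × 0.9939 × 0.8946 = 1211.01 W/m².

1211 W/m²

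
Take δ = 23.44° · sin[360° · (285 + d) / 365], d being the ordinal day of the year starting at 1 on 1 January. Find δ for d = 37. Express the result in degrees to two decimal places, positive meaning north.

-15.81°

360 × (285 + 37) / 365 = 317.589°; sin(317.589°) = -0.6744.
δ = 23.44 × -0.6744 = -15.808° ≈ -15.81°.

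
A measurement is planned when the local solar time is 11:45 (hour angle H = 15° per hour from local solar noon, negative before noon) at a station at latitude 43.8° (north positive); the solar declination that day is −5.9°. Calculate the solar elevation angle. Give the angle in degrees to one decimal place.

Hour angle H = 15° × (11.75 − 12) = -3.75°.
With φ = 43.8°, δ = -5.9°, H = -3.75°: sin φ sin δ = -0.0711, cos φ cos δ cos H = 0.7164, so cos θ_z = 0.6453.
θ_z = arccos(0.6453) = 49.81°, so the elevation is 90° − 49.81° = 40.19°.

40.2°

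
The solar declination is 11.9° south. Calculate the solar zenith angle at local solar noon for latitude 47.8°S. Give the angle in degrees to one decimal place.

At local solar noon the hour angle is zero, so the zenith angle is |φ − δ| = |-47.8° − (-11.9°)| = 35.9°.

35.9°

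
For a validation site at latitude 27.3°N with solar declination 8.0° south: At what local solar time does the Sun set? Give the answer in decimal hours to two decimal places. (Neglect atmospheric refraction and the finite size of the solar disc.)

The sunset hour angle satisfies cos H_s = −tan φ tan δ = 0.0725, giving H_s = 85.84°.
Sunset is at 12 + H_s/15 = 12 + 5.723 = 17.723 h local solar time.

17.72 h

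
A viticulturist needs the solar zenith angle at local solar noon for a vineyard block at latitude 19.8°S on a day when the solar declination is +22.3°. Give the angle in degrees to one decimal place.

At local solar noon the hour angle is zero, so the zenith angle is |φ − δ| = |-19.8° − (22.3°)| = 42.1°.

42.1°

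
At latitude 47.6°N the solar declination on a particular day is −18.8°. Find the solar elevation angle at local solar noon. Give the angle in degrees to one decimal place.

23.6°

At local solar noon the hour angle is zero, so the elevation is 90° − |φ − δ| = 90° − |47.6° − (-18.8°)| = 90° − 66.4° = 23.6°.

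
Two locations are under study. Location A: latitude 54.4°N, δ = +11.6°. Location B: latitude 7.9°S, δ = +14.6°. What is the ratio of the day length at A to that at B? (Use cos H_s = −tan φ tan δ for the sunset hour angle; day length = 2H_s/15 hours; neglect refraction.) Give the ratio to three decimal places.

A: H_s = arccos(−tan 54.4° · tan 11.6°) = 106.66°, so 2H_s/15 = 14.2213 h.
B: H_s = arccos(−tan -7.9° · tan 14.6°) = 87.93°, so 2H_s/15 = 11.7240 h.
Ratio A/B = 14.2213 / 11.7240 = 1.2130.

1.213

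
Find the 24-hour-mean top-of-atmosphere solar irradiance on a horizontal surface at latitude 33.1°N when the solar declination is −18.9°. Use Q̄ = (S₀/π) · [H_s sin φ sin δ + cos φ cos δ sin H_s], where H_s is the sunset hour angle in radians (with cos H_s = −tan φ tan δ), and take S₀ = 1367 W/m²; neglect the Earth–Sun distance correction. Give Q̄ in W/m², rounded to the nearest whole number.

233 W/m²

cos H_s = −tan(33.1°) · tan(-18.9°) = 0.2232, so H_s = arccos(0.2232) = 77.10°. In radians, H_s = 1.3456.
H_s sin φ sin δ = 1.3456 × 0.5461 × -0.3239 = -0.2380.
cos φ cos δ sin H_s = 0.8377 × 0.9461 × 0.9748 = 0.7726.
Q̄ = (1367/π) × (-0.2380 + 0.7726) = 435.13 × 0.5346 = 232.62 W/m².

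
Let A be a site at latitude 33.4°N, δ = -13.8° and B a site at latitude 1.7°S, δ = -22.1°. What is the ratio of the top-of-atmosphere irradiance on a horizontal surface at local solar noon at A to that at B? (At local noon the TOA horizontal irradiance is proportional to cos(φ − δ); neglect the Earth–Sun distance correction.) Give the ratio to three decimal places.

A: cos θ_z = cos(33.4° − (-13.8°)) = 0.6794.
B: cos θ_z = cos(-1.7° − (-22.1°)) = 0.9373.
Ratio A/B = 0.6794 / 0.9373 = 0.7248.

0.725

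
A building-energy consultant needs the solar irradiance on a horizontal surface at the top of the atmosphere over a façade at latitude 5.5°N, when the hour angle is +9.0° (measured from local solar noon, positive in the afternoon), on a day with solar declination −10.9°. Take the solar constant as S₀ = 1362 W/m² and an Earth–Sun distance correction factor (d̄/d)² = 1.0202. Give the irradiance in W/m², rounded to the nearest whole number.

1316 W/m²

With φ = 5.5°, δ = -10.9°, H = 9.00°: sin φ sin δ = -0.0181, cos φ cos δ cos H = 0.9654, so cos θ_z = 0.9473.
Top-of-atmosphere irradiance = S₀ (d̄/d)² cos θ_z = 1362 × 1.0202 × 0.9473 = 1316.29 W/m².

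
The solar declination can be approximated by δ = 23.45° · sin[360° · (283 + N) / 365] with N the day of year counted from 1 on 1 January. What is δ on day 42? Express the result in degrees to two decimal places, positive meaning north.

360 × (283 + 42) / 365 = 320.548°; sin(320.548°) = -0.6354.
δ = 23.45 × -0.6354 = -14.900° ≈ -14.90°.

-14.90°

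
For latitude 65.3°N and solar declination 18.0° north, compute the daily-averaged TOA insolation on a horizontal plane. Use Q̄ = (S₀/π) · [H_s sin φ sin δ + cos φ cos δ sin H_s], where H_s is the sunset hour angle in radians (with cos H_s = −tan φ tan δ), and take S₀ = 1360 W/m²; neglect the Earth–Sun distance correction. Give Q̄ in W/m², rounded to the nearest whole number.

The sunset hour angle satisfies cos H_s = −tan φ tan δ = -0.7064, giving H_s = 134.94°. In radians, H_s = 2.3551.
H_s sin φ sin δ = 2.3551 × 0.9085 × 0.3090 = 0.6611.
cos φ cos δ sin H_s = 0.4179 × 0.9511 × 0.7079 = 0.2814.
Q̄ = (1360/π) × (0.6611 + 0.2814) = 432.90 × 0.9425 = 408.01 W/m².

408 W/m²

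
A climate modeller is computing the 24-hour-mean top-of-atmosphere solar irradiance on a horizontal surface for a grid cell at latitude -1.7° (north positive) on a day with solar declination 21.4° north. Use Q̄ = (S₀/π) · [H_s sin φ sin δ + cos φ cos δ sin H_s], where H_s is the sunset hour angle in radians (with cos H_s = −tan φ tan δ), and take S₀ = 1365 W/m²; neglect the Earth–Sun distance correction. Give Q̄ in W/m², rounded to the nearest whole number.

397 W/m²

−tan φ tan δ = −(-0.0297)(0.3919) = 0.0116; H_s = arccos(0.0116) = 89.34°. In radians, H_s = 1.5593.
H_s sin φ sin δ = 1.5593 × -0.0297 × 0.3649 = -0.0169.
cos φ cos δ sin H_s = 0.9996 × 0.9311 × 0.9999 = 0.9306.
Q̄ = (1365/π) × (-0.0169 + 0.9306) = 434.49 × 0.9137 = 396.99 W/m².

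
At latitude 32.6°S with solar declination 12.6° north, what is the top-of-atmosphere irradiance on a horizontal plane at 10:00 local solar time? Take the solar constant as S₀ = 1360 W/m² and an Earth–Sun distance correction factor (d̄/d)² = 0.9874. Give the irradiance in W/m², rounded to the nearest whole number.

Hour angle H = 15° × (10 − 12) = -30.00°.
With φ = -32.6°, δ = 12.6°, H = -30.00°: sin φ sin δ = -0.1175, cos φ cos δ cos H = 0.7120, so cos θ_z = 0.5945.
Top-of-atmosphere irradiance = S₀ (d̄/d)² cos θ_z = 1360 × 0.9874 × 0.5945 = 798.33 W/m².

798 W/m²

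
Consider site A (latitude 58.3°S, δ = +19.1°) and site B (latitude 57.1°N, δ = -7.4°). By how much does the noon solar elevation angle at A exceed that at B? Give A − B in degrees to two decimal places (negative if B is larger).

-12.90°

A: 90° − |-58.3 − (19.1)| = 12.60°.
B: 90° − |57.1 − (-7.4)| = 25.50°.
A − B = 12.60 − 25.50 = -12.90°.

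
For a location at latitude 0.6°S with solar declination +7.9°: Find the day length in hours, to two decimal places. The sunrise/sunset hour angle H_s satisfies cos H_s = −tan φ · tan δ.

−tan φ tan δ = −(-0.0105)(0.1388) = 0.0015; H_s = arccos(0.0015) = 89.91°.
Day length = 2 H_s / 15° h⁻¹ = 179.82° / 15 = 11.988 h.

11.99 hours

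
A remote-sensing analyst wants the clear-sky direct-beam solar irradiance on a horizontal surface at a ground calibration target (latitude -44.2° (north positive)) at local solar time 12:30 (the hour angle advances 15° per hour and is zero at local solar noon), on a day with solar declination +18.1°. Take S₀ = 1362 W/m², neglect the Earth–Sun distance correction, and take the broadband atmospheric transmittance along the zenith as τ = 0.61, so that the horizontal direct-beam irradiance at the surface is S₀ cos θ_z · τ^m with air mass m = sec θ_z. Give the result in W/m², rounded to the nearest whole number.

213 W/m²

Hour angle H = 15° × (12.5 − 12) = 7.50°.
cos θ_z = sin(-44.2°) sin(18.1°) + cos(-44.2°) cos(18.1°) cos(7.50°) = -0.2166 + 0.6756 = 0.4590.
Air mass m = 1/cos θ_z = 1/0.4590 = 2.179; τ^m = 0.61^2.179 = 0.3406.
Surface direct beam = 1362 × 0.4590 × 0.3406 = 212.93 W/m².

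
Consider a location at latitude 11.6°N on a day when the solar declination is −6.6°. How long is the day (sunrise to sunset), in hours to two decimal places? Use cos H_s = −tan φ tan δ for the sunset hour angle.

11.82 hours

cos H_s = −tan(11.6°) · tan(-6.6°) = 0.0238, so H_s = arccos(0.0238) = 88.64°.
Day length = 2 H_s / 15° h⁻¹ = 177.28° / 15 = 11.819 h.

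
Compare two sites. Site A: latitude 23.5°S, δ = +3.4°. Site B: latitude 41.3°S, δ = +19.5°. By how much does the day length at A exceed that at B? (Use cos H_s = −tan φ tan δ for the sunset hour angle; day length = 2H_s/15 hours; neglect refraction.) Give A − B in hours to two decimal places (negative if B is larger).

A: H_s = arccos(−tan -23.5° · tan 3.4°) = 88.52°, so 2H_s/15 = 11.8027 h.
B: H_s = arccos(−tan -41.3° · tan 19.5°) = 71.87°, so 2H_s/15 = 9.5827 h.
A − B = 11.8027 − 9.5827 = 2.2200 h.

+2.22 h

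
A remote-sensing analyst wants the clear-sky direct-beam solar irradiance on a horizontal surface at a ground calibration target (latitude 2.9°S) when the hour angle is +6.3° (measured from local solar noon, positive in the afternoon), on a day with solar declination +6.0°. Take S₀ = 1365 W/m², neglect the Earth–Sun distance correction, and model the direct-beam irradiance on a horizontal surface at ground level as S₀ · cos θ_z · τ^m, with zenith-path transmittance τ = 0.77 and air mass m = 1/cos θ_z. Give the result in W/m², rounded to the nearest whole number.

1027 W/m²

With φ = -2.9°, δ = 6.0°, H = 6.30°: sin φ sin δ = -0.0053, cos φ cos δ cos H = 0.9872, so cos θ_z = 0.9819.
Air mass m = 1/cos θ_z = 1/0.9819 = 1.018; τ^m = 0.77^1.018 = 0.7664.
Surface direct beam = 1365 × 0.9819 × 0.7664 = 1027.20 W/m².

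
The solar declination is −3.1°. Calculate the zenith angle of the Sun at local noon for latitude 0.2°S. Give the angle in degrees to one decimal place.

At local solar noon the hour angle is zero, so the zenith angle is |φ − δ| = |-0.2° − (-3.1°)| = 2.9°.

2.9°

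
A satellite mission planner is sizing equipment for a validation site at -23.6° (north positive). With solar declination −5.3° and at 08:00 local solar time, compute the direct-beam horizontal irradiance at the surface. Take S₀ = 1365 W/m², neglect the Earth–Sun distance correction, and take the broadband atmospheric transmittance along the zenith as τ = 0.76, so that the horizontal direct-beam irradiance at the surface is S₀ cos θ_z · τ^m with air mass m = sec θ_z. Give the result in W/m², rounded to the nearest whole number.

386 W/m²

Hour angle H = 15° × (8 − 12) = -60.00°.
cos θ_z = sin(-23.6°) sin(-5.3°) + cos(-23.6°) cos(-5.3°) cos(-60.00°) = 0.0370 + 0.4562 = 0.4932.
Air mass m = 1/cos θ_z = 1/0.4932 = 2.028; τ^m = 0.76^2.028 = 0.5732.
Surface direct beam = 1365 × 0.4932 × 0.5732 = 385.89 W/m².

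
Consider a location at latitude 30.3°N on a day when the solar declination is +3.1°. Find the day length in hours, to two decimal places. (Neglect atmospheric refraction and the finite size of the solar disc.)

The sunset hour angle satisfies cos H_s = −tan φ tan δ = -0.0316, giving H_s = 91.81°.
Day length = 2 H_s / 15° h⁻¹ = 183.62° / 15 = 12.241 h.

12.24 hours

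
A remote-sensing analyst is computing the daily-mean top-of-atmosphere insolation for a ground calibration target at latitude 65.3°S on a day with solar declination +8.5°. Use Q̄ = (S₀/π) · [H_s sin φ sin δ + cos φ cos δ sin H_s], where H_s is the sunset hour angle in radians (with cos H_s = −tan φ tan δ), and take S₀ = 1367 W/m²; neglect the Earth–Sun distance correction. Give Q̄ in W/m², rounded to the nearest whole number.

98 W/m²

cos H_s = −tan(-65.3°) · tan(8.5°) = 0.3249, so H_s = arccos(0.3249) = 71.04°. In radians, H_s = 1.2399.
H_s sin φ sin δ = 1.2399 × -0.9085 × 0.1478 = -0.1665.
cos φ cos δ sin H_s = 0.4179 × 0.9890 × 0.9458 = 0.3909.
Q̄ = (1367/π) × (-0.1665 + 0.3909) = 435.13 × 0.2244 = 97.64 W/m².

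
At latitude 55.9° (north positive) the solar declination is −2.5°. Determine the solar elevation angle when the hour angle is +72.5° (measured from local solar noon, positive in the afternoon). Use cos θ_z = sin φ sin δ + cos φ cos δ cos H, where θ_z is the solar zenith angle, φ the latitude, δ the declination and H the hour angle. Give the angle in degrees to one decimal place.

With φ = 55.9°, δ = -2.5°, H = 72.50°: sin φ sin δ = -0.0361, cos φ cos δ cos H = 0.1684, so cos θ_z = 0.1323.
θ_z = arccos(0.1323) = 82.40°, so the elevation is 90° − 82.40° = 7.60°.

7.6°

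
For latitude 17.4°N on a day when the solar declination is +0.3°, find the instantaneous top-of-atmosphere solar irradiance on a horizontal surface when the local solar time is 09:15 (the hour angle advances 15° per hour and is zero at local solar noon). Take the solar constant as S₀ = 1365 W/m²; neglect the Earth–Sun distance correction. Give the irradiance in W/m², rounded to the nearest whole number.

981 W/m²

Hour angle H = 15° × (9.25 − 12) = -41.25°.
With φ = 17.4°, δ = 0.3°, H = -41.25°: sin φ sin δ = 0.0016, cos φ cos δ cos H = 0.7174, so cos θ_z = 0.7190.
Top-of-atmosphere irradiance = S₀ cos θ_z = 1365 × 0.7190 = 981.43 W/m².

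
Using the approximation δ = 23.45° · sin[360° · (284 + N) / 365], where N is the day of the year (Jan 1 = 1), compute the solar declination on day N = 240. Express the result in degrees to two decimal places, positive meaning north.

360 × (284 + 240) / 365 = 516.822°; sin(516.822°) = 0.3936.
δ = 23.45 × 0.3936 = 9.230° ≈ +9.23°.

+9.23°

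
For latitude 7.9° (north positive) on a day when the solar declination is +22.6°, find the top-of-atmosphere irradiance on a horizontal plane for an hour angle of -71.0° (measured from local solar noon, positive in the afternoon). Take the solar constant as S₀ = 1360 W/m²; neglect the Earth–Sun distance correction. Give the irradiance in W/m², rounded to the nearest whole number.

477 W/m²

cos θ_z = sin(7.9°) sin(22.6°) + cos(7.9°) cos(22.6°) cos(-71.00°) = 0.0528 + 0.2977 = 0.3505.
Top-of-atmosphere irradiance = S₀ cos θ_z = 1360 × 0.3505 = 476.68 W/m².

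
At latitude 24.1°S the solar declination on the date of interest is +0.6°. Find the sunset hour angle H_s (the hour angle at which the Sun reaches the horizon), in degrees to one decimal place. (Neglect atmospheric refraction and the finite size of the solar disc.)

89.7°

−tan φ tan δ = −(-0.4473)(0.0105) = 0.0047; H_s = arccos(0.0047) = 89.73°.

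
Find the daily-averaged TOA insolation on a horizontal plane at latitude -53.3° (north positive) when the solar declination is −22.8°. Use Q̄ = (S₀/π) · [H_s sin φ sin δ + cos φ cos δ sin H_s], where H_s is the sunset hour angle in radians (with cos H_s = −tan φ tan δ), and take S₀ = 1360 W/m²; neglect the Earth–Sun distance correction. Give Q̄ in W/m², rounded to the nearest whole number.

The sunset hour angle satisfies cos H_s = −tan φ tan δ = -0.5640, giving H_s = 124.33°. In radians, H_s = 2.1700.
H_s sin φ sin δ = 2.1700 × -0.8018 × -0.3875 = 0.6742.
cos φ cos δ sin H_s = 0.5976 × 0.9219 × 0.8258 = 0.4550.
Q̄ = (1360/π) × (0.6742 + 0.4550) = 432.90 × 1.1292 = 488.83 W/m².

489 W/m²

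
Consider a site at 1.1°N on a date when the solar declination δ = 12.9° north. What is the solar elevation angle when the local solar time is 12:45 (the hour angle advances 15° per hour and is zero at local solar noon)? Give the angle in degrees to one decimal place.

Hour angle H = 15° × (12.75 − 12) = 11.25°.
cos θ_z = sin φ sin δ + cos φ cos δ cos H = (0.0192)(0.2233) + (0.9998)(0.9748)(0.9808) = 0.9602.
θ_z = arccos(0.9602) = 16.22°, so the elevation is 90° − 16.22° = 73.78°.

73.8°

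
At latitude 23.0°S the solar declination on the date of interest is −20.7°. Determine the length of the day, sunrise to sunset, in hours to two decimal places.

13.23 hours

The sunset hour angle satisfies cos H_s = −tan φ tan δ = -0.1604, giving H_s = 99.23°.
Day length = 2 H_s / 15° h⁻¹ = 198.46° / 15 = 13.231 h.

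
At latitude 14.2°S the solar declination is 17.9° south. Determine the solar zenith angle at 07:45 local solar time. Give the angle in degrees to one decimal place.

Hour angle H = 15° × (7.75 − 12) = -63.75°.
With φ = -14.2°, δ = -17.9°, H = -63.75°: sin φ sin δ = 0.0754, cos φ cos δ cos H = 0.4080, so cos θ_z = 0.4834.
θ_z = arccos(0.4834) = 61.09°.

61.1°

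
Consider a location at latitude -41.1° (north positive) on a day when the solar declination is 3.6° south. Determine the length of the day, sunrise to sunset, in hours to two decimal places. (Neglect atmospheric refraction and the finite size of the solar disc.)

The sunset hour angle satisfies cos H_s = −tan φ tan δ = -0.0549, giving H_s = 93.15°.
Day length = 2 H_s / 15° h⁻¹ = 186.30° / 15 = 12.420 h.

12.42 hours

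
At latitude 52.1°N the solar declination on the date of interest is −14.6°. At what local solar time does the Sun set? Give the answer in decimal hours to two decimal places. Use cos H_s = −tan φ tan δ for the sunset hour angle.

16.70 h

The sunset hour angle satisfies cos H_s = −tan φ tan δ = 0.3346, giving H_s = 70.45°.
Sunset is at 12 + H_s/15 = 12 + 4.697 = 16.697 h local solar time.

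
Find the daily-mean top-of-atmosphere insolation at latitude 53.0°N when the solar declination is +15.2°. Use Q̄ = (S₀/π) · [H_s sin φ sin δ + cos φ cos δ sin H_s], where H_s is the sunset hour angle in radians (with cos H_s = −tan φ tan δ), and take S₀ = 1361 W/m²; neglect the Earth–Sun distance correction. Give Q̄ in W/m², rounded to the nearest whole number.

−tan φ tan δ = −(1.3270)(0.2717) = -0.3605; H_s = arccos(-0.3605) = 111.13°. In radians, H_s = 1.9396.
H_s sin φ sin δ = 1.9396 × 0.7986 × 0.2622 = 0.4061.
cos φ cos δ sin H_s = 0.6018 × 0.9650 × 0.9328 = 0.5417.
Q̄ = (1361/π) × (0.4061 + 0.5417) = 433.22 × 0.9478 = 410.61 W/m².

411 W/m²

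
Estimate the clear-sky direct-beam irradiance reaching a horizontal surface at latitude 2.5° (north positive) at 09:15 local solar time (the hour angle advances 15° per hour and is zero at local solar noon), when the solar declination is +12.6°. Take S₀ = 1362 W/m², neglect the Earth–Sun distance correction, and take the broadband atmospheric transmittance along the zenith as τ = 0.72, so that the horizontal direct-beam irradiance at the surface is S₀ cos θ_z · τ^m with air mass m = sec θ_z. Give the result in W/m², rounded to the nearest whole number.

Hour angle H = 15° × (9.25 − 12) = -41.25°.
cos θ_z = sin(2.5°) sin(12.6°) + cos(2.5°) cos(12.6°) cos(-41.25°) = 0.0095 + 0.7330 = 0.7425.
Air mass m = 1/cos θ_z = 1/0.7425 = 1.347; τ^m = 0.72^1.347 = 0.6424.
Surface direct beam = 1362 × 0.7425 × 0.6424 = 649.65 W/m².

650 W/m²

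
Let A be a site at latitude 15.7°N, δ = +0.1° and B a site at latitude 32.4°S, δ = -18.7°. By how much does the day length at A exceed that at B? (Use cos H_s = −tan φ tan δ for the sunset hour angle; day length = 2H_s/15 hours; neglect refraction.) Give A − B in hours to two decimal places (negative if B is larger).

-1.65 h

A: H_s = arccos(−tan 15.7° · tan 0.1°) = 90.03°, so 2H_s/15 = 12.0040 h.
B: H_s = arccos(−tan -32.4° · tan -18.7°) = 102.40°, so 2H_s/15 = 13.6533 h.
A − B = 12.0040 − 13.6533 = -1.6493 h.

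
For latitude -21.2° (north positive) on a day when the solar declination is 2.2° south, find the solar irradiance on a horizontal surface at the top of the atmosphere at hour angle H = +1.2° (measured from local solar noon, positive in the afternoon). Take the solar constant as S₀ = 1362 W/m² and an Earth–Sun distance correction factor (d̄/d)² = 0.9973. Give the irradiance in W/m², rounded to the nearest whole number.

1284 W/m²

cos θ_z = sin φ sin δ + cos φ cos δ cos H = (-0.3616)(-0.0384) + (0.9323)(0.9993)(0.9998) = 0.9453.
Top-of-atmosphere irradiance = S₀ (d̄/d)² cos θ_z = 1362 × 0.9973 × 0.9453 = 1284.02 W/m².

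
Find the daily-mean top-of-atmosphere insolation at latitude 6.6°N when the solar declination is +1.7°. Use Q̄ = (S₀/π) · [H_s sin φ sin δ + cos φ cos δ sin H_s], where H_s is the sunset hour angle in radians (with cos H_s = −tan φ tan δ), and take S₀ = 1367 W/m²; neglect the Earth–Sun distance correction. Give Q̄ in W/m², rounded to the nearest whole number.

The sunset hour angle satisfies cos H_s = −tan φ tan δ = -0.0034, giving H_s = 90.19°. In radians, H_s = 1.5741.
H_s sin φ sin δ = 1.5741 × 0.1149 × 0.0297 = 0.0054.
cos φ cos δ sin H_s = 0.9934 × 0.9996 × 1.0000 = 0.9930.
Q̄ = (1367/π) × (0.0054 + 0.9930) = 435.13 × 0.9984 = 434.43 W/m².

434 W/m²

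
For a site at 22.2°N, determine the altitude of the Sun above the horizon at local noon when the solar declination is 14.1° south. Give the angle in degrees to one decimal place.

At local solar noon the hour angle is zero, so the elevation is 90° − |φ − δ| = 90° − |22.2° − (-14.1°)| = 90° − 36.3° = 53.7°.

53.7°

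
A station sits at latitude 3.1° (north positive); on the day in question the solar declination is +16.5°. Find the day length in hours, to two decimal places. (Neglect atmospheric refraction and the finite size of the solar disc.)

12.12 hours

−tan φ tan δ = −(0.0542)(0.2962) = -0.0161; H_s = arccos(-0.0161) = 90.92°.
Day length = 2 H_s / 15° h⁻¹ = 181.84° / 15 = 12.123 h.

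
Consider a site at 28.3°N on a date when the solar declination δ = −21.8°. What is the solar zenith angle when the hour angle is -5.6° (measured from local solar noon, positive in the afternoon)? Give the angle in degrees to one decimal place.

With φ = 28.3°, δ = -21.8°, H = -5.60°: sin φ sin δ = -0.1761, cos φ cos δ cos H = 0.8136, so cos θ_z = 0.6375.
θ_z = arccos(0.6375) = 50.39°.

50.4°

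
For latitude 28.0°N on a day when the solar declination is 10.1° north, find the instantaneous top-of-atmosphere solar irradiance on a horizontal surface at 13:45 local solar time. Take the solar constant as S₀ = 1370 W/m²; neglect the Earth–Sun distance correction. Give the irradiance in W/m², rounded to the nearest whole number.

Hour angle H = 15° × (13.75 − 12) = 26.25°.
cos θ_z = sin φ sin δ + cos φ cos δ cos H = (0.4695)(0.1754) + (0.8829)(0.9845)(0.8969) = 0.8619.
Top-of-atmosphere irradiance = S₀ cos θ_z = 1370 × 0.8619 = 1180.80 W/m².

1181 W/m²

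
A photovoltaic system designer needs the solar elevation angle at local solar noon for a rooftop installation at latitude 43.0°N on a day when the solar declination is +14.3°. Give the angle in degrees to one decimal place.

At local solar noon the hour angle is zero, so the elevation is 90° − |φ − δ| = 90° − |43.0° − (14.3°)| = 90° − 28.7° = 61.3°.

61.3°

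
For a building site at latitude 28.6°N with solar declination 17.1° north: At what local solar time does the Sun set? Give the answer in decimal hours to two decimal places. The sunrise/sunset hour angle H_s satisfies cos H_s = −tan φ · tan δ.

cos H_s = −tan(28.6°) · tan(17.1°) = -0.1677, so H_s = arccos(-0.1677) = 99.65°.
Sunset is at 12 + H_s/15 = 12 + 6.643 = 18.643 h local solar time.

18.64 h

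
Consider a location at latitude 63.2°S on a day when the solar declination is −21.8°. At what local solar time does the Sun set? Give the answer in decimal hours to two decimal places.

−tan φ tan δ = −(-1.9797)(-0.4000) = -0.7919; H_s = arccos(-0.7919) = 142.36°.
Sunset is at 12 + H_s/15 = 12 + 9.491 = 21.491 h local solar time.

21.49 h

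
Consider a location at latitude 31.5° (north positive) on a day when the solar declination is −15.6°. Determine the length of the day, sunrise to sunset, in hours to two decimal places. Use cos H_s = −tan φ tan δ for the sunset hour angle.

The sunset hour angle satisfies cos H_s = −tan φ tan δ = 0.1711, giving H_s = 80.15°.
Day length = 2 H_s / 15° h⁻¹ = 160.30° / 15 = 10.687 h.

10.69 hours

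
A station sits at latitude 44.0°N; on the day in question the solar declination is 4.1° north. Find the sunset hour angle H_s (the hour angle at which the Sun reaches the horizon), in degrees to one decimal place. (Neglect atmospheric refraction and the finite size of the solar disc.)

cos H_s = −tan(44.0°) · tan(4.1°) = -0.0692, so H_s = arccos(-0.0692) = 93.97°.

94.0°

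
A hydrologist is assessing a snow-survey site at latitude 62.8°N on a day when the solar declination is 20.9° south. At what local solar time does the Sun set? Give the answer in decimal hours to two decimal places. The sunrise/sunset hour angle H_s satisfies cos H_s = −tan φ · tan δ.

14.80 h

cos H_s = −tan(62.8°) · tan(-20.9°) = 0.7430, so H_s = arccos(0.7430) = 42.01°.
Sunset is at 12 + H_s/15 = 12 + 2.801 = 14.801 h local solar time.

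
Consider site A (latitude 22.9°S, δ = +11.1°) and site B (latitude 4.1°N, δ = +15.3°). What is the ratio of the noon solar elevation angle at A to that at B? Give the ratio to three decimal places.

0.711

A: 90° − |-22.9 − (11.1)| = 56.00°.
B: 90° − |4.1 − (15.3)| = 78.80°.
Ratio A/B = 56.0000 / 78.8000 = 0.7107.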